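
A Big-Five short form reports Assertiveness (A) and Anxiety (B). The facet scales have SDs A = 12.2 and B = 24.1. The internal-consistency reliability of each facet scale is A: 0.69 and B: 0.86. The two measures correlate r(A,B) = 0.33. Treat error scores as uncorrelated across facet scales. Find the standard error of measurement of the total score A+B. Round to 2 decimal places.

11.29

Var(total) = 729.65 + 194.053 = 923.703.
True-score variance = 602.196 + 194.053 = 796.249, so reliability = 0.8620.
Error variance = 923.703 − 796.249 = 127.454; SEM = √127.454 = 11.29.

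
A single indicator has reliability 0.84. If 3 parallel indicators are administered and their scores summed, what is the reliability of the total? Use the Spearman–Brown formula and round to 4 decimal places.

0.9403

ρ_k = kρ / (1 + (k−1)ρ) = 3·0.84 / (1 + 2·0.84) = 2.520 / 2.680 = 0.9403.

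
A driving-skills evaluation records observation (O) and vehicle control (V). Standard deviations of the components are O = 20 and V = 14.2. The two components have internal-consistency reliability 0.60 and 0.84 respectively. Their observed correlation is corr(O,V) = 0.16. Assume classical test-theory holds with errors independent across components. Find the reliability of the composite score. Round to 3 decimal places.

0.722

Var(O+V) = 20² + 14.2² + 2·[20·14.2·0.16] = 601.64 + 90.88 = 692.52.
Because errors are independent across components, Cov(Tᵢ,Tⱼ) = Cov(Xᵢ,Xⱼ); the off-diagonal part of the true-score variance is the same as above.
True-score variance = [20²·0.60 + 14.2²·0.84] + 90.88 = 409.378 + 90.88 = 500.258.
Reliability = 500.258 / 692.52 = 0.722.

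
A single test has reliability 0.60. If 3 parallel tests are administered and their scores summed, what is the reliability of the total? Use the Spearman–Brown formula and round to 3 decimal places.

ρ_k = kρ / (1 + (k−1)ρ) = 3·0.60 / (1 + 2·0.60) = 1.800 / 2.200 = 0.818.

0.818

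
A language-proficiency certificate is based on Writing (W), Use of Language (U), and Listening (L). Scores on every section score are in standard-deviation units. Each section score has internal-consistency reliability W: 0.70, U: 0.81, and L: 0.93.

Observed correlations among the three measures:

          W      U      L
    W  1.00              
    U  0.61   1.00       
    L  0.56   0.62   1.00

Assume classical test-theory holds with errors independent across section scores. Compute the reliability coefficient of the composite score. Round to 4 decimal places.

Var(W+U+L) = 3 + 2·[0.61 + 0.56 + 0.62] = 3 + 3.58 = 6.58.
With uncorrelated errors the cross-covariances are all true-score covariance, so they carry over unchanged; only the diagonal terms shrink to ρᵢσᵢ².
True-score variance = [0.70 + 0.81 + 0.93] + 3.58 = 2.44 + 3.58 = 6.02.
Reliability = 6.02 / 6.58 = 0.9149.

0.9149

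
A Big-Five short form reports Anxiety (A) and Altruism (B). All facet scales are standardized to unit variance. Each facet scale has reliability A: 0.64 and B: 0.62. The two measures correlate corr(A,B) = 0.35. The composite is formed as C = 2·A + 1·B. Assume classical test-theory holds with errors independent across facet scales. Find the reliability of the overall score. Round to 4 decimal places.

Var(C) = 2² + 1 + 2·[2·0.35] = 5 + 1.4 = 6.4.
Under uncorrelated errors the observed covariances equal the true-score covariances, so only the own-variance terms attenuate.
True-score variance = [2²·0.64 + 0.62] + 1.4 = 3.18 + 1.4 = 4.58.
Reliability = 4.58 / 6.4 = 0.7156.

0.7156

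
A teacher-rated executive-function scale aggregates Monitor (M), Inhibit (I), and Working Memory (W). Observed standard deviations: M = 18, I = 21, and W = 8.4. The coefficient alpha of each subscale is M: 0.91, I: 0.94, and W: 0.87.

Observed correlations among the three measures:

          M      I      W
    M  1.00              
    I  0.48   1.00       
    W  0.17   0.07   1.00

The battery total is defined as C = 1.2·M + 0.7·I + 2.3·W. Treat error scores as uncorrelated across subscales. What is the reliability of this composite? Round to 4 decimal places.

0.9329

Var(C) = 1.2²·18² + 0.7²·21² + 2.3²·8.4² + 2·[0.84·18·21·0.48 + 2.76·18·8.4·0.17 + 1.61·21·8.4·0.07] = 1055.91 + 486.466 = 1542.38.
Because errors are independent across components, Cov(Tᵢ,Tⱼ) = Cov(Xᵢ,Xⱼ); the off-diagonal part of the true-score variance is the same as above.
True-score variance = [1.2²·18²·0.91 + 0.7²·21²·0.94 + 2.3²·8.4²·0.87] + 486.466 = 952.432 + 486.466 = 1438.9.
Reliability = 1438.9 / 1542.38 = 0.9329.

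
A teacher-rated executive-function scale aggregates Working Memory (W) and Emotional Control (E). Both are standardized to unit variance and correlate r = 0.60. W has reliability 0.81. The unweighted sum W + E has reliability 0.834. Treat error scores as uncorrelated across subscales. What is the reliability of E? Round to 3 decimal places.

0.659

Var(W+E) = 2 + 2·0.60 = 3.200.
True-score variance = ρ_W + ρ_E + 2·0.60, so 0.834 = (0.81 + ρ_E + 1.20) / 3.200.
ρ_E = 0.834·3.200 − 0.81 − 1.20 = 0.659.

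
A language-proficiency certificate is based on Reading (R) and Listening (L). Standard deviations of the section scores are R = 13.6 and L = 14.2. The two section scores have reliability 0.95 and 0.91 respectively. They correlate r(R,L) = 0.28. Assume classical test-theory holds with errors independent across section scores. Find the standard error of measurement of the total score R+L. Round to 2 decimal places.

Var(total) = 386.6 + 108.147 = 494.747.
True-score variance = 359.204 + 108.147 = 467.352, so reliability = 0.9446.
Error variance = 494.747 − 467.352 = 27.3956; SEM = √27.3956 = 5.23.

5.23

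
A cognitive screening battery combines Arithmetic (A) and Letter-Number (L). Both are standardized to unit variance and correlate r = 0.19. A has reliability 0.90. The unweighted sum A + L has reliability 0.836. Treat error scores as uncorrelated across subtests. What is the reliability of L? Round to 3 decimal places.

Var(A+L) = 2 + 2·0.19 = 2.380.
True-score variance = ρ_A + ρ_L + 2·0.19, so 0.836 = (0.90 + ρ_L + 0.38) / 2.380.
ρ_L = 0.836·2.380 − 0.90 − 0.38 = 0.710.

0.710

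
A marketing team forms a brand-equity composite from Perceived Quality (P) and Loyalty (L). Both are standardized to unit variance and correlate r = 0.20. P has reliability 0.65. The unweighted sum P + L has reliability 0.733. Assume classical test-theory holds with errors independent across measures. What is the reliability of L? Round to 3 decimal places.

Var(P+L) = 2 + 2·0.20 = 2.400.
True-score variance = ρ_P + ρ_L + 2·0.20, so 0.733 = (0.65 + ρ_L + 0.40) / 2.400.
ρ_L = 0.733·2.400 − 0.65 − 0.40 = 0.709.

0.709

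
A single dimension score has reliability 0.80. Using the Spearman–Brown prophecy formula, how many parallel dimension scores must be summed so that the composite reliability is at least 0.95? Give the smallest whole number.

5

k ≥ ρ*(1−ρ₁)/(ρ₁(1−ρ*)) = 0.95·0.20 / (0.80·0.05) = 4.750.
Smallest integer k = 5.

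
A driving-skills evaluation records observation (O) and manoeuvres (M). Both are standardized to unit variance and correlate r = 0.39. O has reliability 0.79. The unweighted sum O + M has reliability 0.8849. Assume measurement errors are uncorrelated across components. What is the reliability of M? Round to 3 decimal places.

0.890

Var(O+M) = 2 + 2·0.39 = 2.780.
True-score variance = ρ_O + ρ_M + 2·0.39, so 0.8849 = (0.79 + ρ_M + 0.78) / 2.780.
ρ_M = 0.8849·2.780 − 0.79 − 0.78 = 0.890.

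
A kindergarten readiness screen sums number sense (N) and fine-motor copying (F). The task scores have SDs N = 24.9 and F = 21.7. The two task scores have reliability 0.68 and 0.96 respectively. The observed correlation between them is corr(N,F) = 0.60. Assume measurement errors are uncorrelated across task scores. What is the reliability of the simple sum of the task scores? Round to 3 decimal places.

Var(N+F) = 24.9² + 21.7² + 2·[24.9·21.7·0.60] = 1090.9 + 648.396 = 1739.3.
With uncorrelated errors the cross-covariances are all true-score covariance, so they carry over unchanged; only the diagonal terms shrink to ρᵢσᵢ².
True-score variance = [24.9²·0.68 + 21.7²·0.96] + 648.396 = 873.661 + 648.396 = 1522.06.
Reliability = 1522.06 / 1739.3 = 0.875.

0.875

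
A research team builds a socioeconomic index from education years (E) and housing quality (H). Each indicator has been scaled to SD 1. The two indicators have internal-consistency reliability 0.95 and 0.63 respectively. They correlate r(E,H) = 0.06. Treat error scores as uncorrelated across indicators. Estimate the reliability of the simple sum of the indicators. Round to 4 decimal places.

0.8019

Var(E+H) = 2 + 2·[0.06] = 2 + 0.12 = 2.12.
With uncorrelated errors the cross-covariances are all true-score covariance, so they carry over unchanged; only the diagonal terms shrink to ρᵢσᵢ².
True-score variance = [0.95 + 0.63] + 0.12 = 1.58 + 0.12 = 1.7.
Reliability = 1.7 / 2.12 = 0.8019.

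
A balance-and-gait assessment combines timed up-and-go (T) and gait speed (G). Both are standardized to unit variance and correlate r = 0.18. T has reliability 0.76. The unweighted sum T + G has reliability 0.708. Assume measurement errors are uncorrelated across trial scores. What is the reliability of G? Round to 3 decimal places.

0.551

Var(T+G) = 2 + 2·0.18 = 2.360.
True-score variance = ρ_T + ρ_G + 2·0.18, so 0.708 = (0.76 + ρ_G + 0.36) / 2.360.
ρ_G = 0.708·2.360 − 0.76 − 0.36 = 0.551.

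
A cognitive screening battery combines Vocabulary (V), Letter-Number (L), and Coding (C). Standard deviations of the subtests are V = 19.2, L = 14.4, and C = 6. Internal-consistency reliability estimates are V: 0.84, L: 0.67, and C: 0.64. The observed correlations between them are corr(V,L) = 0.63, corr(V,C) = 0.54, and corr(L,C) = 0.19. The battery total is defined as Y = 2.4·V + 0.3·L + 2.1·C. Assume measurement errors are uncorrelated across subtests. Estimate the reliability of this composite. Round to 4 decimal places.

0.8740

Var(Y) = 2.4²·19.2² + 0.3²·14.4² + 2.1²·6² + 2·[0.72·19.2·14.4·0.63 + 5.04·19.2·6·0.54 + 0.63·14.4·6·0.19] = 2300.79 + 898.563 = 3199.35.
Under uncorrelated errors the observed covariances equal the true-score covariances, so only the own-variance terms attenuate.
True-score variance = [2.4²·19.2²·0.84 + 0.3²·14.4²·0.67 + 2.1²·6²·0.64] + 898.563 = 1897.74 + 898.563 = 2796.3.
Reliability = 2796.3 / 3199.35 = 0.8740.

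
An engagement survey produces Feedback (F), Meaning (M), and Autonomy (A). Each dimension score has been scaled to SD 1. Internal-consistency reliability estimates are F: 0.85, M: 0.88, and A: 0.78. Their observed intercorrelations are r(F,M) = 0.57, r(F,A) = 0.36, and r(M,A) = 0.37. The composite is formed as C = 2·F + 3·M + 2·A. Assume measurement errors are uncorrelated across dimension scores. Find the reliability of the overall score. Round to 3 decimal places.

Var(C) = 2² + 3² + 2² + 2·[6·0.57 + 4·0.36 + 6·0.37] = 17 + 14.16 = 31.16.
Because errors are independent across components, Cov(Tᵢ,Tⱼ) = Cov(Xᵢ,Xⱼ); the off-diagonal part of the true-score variance is the same as above.
True-score variance = [2²·0.85 + 3²·0.88 + 2²·0.78] + 14.16 = 14.44 + 14.16 = 28.6.
Reliability = 28.6 / 31.16 = 0.918.

0.918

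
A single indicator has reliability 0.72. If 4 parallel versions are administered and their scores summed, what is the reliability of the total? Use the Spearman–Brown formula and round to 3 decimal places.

ρ_k = kρ / (1 + (k−1)ρ) = 4·0.72 / (1 + 3·0.72) = 2.880 / 3.160 = 0.911.

0.911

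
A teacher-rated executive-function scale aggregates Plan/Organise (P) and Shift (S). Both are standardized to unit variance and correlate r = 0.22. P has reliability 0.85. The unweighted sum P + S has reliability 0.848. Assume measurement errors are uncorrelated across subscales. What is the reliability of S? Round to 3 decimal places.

Var(P+S) = 2 + 2·0.22 = 2.440.
True-score variance = ρ_P + ρ_S + 2·0.22, so 0.848 = (0.85 + ρ_S + 0.44) / 2.440.
ρ_S = 0.848·2.440 − 0.85 − 0.44 = 0.779.

0.779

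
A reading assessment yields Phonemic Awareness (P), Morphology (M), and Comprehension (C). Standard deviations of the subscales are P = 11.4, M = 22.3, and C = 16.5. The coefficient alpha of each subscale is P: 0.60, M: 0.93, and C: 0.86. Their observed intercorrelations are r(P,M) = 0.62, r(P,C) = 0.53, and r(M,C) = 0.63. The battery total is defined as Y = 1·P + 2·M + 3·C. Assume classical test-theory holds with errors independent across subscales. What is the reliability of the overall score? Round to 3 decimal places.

0.938

Var(Y) = 11.4² + 2²·22.3² + 3²·16.5² + 2·[2·11.4·22.3·0.62 + 3·11.4·16.5·0.53 + 6·22.3·16.5·0.63] = 4569.37 + 4010.33 = 8579.7.
Under uncorrelated errors the observed covariances equal the true-score covariances, so only the own-variance terms attenuate.
True-score variance = [11.4²·0.60 + 2²·22.3²·0.93 + 3²·16.5²·0.86] + 4010.33 = 4035.11 + 4010.33 = 8045.44.
Reliability = 8045.44 / 8579.7 = 0.938.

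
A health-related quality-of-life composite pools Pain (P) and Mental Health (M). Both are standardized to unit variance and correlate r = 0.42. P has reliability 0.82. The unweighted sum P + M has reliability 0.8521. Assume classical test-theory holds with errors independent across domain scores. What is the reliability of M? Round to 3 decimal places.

Var(P+M) = 2 + 2·0.42 = 2.840.
True-score variance = ρ_P + ρ_M + 2·0.42, so 0.8521 = (0.82 + ρ_M + 0.84) / 2.840.
ρ_M = 0.8521·2.840 − 0.82 − 0.84 = 0.760.

0.760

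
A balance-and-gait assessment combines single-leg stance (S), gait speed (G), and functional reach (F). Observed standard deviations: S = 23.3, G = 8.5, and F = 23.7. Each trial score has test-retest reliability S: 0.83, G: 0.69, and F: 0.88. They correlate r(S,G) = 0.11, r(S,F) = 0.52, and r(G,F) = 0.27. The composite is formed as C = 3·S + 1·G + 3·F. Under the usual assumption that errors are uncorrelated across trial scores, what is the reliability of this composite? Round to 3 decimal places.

0.907

Var(C) = 3²·23.3² + 8.5² + 3²·23.7² + 2·[3·23.3·8.5·0.11 + 9·23.3·23.7·0.52 + 3·8.5·23.7·0.27] = 10013.5 + 5625.75 = 15639.2.
Under uncorrelated errors the observed covariances equal the true-score covariances, so only the own-variance terms attenuate.
True-score variance = [3²·23.3²·0.83 + 8.5²·0.69 + 3²·23.7²·0.88] + 5625.75 = 8553.83 + 5625.75 = 14179.6.
Reliability = 14179.6 / 15639.2 = 0.907.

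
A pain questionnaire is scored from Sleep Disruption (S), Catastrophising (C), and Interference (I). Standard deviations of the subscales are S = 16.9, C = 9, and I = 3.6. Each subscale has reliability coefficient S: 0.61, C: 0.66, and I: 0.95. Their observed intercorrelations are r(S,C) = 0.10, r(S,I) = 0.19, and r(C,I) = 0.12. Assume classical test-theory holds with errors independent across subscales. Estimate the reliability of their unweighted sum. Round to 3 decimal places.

Var(S+C+I) = 16.9² + 9² + 3.6² + 2·[16.9·9·0.10 + 16.9·3.6·0.19 + 9·3.6·0.12] = 379.57 + 61.3152 = 440.885.
Because errors are independent across components, Cov(Tᵢ,Tⱼ) = Cov(Xᵢ,Xⱼ); the off-diagonal part of the true-score variance is the same as above.
True-score variance = [16.9²·0.61 + 9²·0.66 + 3.6²·0.95] + 61.3152 = 239.994 + 61.3152 = 301.309.
Reliability = 301.309 / 440.885 = 0.683.

0.683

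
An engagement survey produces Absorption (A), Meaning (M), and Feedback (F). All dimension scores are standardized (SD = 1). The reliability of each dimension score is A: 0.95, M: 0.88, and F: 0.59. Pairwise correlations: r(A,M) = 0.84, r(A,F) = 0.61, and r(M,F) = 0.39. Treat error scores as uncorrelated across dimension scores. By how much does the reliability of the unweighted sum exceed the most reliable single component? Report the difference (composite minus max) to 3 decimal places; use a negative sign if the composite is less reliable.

-0.037

Var(sum) = 3 + 3.68 = 6.68; true-score variance = 2.42 + 3.68 = 6.1; composite reliability = 0.9132.
Max component reliability = 0.9500.
Difference = 0.9132 − 0.9500 = -0.037.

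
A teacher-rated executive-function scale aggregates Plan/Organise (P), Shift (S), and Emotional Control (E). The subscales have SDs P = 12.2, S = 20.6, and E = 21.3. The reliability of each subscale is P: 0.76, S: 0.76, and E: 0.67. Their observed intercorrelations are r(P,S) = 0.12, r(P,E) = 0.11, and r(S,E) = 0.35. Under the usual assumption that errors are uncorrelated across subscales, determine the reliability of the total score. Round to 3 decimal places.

0.802

Var(P+S+E) = 12.2² + 20.6² + 21.3² + 2·[12.2·20.6·0.12 + 12.2·21.3·0.11 + 20.6·21.3·0.35] = 1026.89 + 424.632 = 1451.52.
Because errors are independent across components, Cov(Tᵢ,Tⱼ) = Cov(Xᵢ,Xⱼ); the off-diagonal part of the true-score variance is the same as above.
True-score variance = [12.2²·0.76 + 20.6²·0.76 + 21.3²·0.67] + 424.632 = 739.604 + 424.632 = 1164.24.
Reliability = 1164.24 / 1451.52 = 0.802.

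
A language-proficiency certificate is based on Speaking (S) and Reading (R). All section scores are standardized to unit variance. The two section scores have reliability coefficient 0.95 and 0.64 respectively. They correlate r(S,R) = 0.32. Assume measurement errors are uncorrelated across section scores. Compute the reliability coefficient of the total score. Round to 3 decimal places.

0.845

Var(S+R) = 2 + 2·[0.32] = 2 + 0.64 = 2.64.
Under uncorrelated errors the observed covariances equal the true-score covariances, so only the own-variance terms attenuate.
True-score variance = [0.95 + 0.64] + 0.64 = 1.59 + 0.64 = 2.23.
Reliability = 2.23 / 2.64 = 0.845.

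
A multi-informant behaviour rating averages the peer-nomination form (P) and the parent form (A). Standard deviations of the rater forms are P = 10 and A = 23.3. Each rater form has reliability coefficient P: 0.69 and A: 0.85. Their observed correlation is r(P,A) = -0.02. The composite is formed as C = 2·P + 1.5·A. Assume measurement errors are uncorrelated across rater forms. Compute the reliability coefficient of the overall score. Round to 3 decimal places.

0.807

Var(C) = 2²·10² + 1.5²·23.3² + 2·[3·10·23.3·(-0.02)] = 1621.5 − 27.96 = 1593.54.
Because errors are independent across components, Cov(Tᵢ,Tⱼ) = Cov(Xᵢ,Xⱼ); the off-diagonal part of the true-score variance is the same as above.
True-score variance = [2²·10²·0.69 + 1.5²·23.3²·0.85] − 27.96 = 1314.28 − 27.96 = 1286.32.
Reliability = 1286.32 / 1593.54 = 0.807.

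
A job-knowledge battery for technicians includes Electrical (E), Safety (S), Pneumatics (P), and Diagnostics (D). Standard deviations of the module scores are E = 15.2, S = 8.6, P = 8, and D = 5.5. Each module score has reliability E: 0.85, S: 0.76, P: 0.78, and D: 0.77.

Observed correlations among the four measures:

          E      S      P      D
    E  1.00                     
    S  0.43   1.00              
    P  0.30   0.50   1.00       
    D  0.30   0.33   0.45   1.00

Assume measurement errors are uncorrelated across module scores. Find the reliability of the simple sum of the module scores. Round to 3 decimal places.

0.905

Var(E+S+P+D) = 15.2² + 8.6² + 8² + 5.5² + 2·[15.2·8.6·0.43 + 15.2·8·0.30 + 15.2·5.5·0.30 + 8.6·8·0.50 + 8.6·5.5·0.33 + 8·5.5·0.45] = 399.25 + 375.157 = 774.407.
With uncorrelated errors the cross-covariances are all true-score covariance, so they carry over unchanged; only the diagonal terms shrink to ρᵢσᵢ².
True-score variance = [15.2²·0.85 + 8.6²·0.76 + 8²·0.78 + 5.5²·0.77] + 375.157 = 325.806 + 375.157 = 700.963.
Reliability = 700.963 / 774.407 = 0.905.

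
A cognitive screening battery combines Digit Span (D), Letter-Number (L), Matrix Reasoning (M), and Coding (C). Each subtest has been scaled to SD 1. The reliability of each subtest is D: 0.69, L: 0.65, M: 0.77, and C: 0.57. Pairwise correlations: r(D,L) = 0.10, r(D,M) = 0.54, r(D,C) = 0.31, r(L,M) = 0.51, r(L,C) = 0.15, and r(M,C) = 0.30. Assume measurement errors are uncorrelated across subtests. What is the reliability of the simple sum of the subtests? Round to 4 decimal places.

Var(D+L+M+C) = 4 + 2·[0.10 + 0.54 + 0.31 + 0.51 + 0.15 + 0.30] = 4 + 3.82 = 7.82.
With uncorrelated errors the cross-covariances are all true-score covariance, so they carry over unchanged; only the diagonal terms shrink to ρᵢσᵢ².
True-score variance = [0.69 + 0.65 + 0.77 + 0.57] + 3.82 = 2.68 + 3.82 = 6.5.
Reliability = 6.5 / 7.82 = 0.8312.

0.8312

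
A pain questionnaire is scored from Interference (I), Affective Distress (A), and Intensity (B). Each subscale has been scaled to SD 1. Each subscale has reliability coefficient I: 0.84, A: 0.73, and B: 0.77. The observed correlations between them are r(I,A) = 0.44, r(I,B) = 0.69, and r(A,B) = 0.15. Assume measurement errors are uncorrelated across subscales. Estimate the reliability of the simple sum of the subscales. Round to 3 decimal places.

Var(I+A+B) = 3 + 2·[0.44 + 0.69 + 0.15] = 3 + 2.56 = 5.56.
Because errors are independent across components, Cov(Tᵢ,Tⱼ) = Cov(Xᵢ,Xⱼ); the off-diagonal part of the true-score variance is the same as above.
True-score variance = [0.84 + 0.73 + 0.77] + 2.56 = 2.34 + 2.56 = 4.9.
Reliability = 4.9 / 5.56 = 0.881.

0.881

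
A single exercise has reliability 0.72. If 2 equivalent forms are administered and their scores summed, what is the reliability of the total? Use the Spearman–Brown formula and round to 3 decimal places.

0.837

ρ_k = kρ / (1 + (k−1)ρ) = 2·0.72 / (1 + 1·0.72) = 1.440 / 1.720 = 0.837.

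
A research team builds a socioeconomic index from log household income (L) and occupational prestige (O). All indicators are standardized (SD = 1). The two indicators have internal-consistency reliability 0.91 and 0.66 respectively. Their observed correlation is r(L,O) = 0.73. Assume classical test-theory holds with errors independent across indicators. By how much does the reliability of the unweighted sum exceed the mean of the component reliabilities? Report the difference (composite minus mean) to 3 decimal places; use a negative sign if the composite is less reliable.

0.091

Var(sum) = 2 + 1.46 = 3.46; true-score variance = 1.57 + 1.46 = 3.03; composite reliability = 0.8757.
Mean component reliability = 0.7850.
Difference = 0.8757 − 0.7850 = 0.091.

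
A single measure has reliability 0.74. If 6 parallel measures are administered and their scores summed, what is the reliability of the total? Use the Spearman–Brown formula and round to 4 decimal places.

ρ_k = kρ / (1 + (k−1)ρ) = 6·0.74 / (1 + 5·0.74) = 4.440 / 4.700 = 0.9447.

0.9447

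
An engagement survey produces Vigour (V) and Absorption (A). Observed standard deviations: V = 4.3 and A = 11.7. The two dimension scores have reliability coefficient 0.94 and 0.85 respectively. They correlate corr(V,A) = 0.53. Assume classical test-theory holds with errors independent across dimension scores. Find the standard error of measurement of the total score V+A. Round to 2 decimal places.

Var(total) = 155.38 + 53.3286 = 208.709.
True-score variance = 133.737 + 53.3286 = 187.066, so reliability = 0.8963.
Error variance = 208.709 − 187.066 = 21.6429; SEM = √21.6429 = 4.65.

4.65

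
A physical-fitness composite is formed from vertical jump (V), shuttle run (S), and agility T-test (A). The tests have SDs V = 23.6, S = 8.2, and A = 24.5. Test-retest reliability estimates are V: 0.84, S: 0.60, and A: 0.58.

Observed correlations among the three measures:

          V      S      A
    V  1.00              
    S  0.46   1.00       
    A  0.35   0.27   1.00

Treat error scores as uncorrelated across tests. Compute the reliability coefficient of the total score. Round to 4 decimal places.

0.8078

Var(V+S+A) = 23.6² + 8.2² + 24.5² + 2·[23.6·8.2·0.46 + 23.6·24.5·0.35 + 8.2·24.5·0.27] = 1224.45 + 691.264 = 1915.71.
With uncorrelated errors the cross-covariances are all true-score covariance, so they carry over unchanged; only the diagonal terms shrink to ρᵢσᵢ².
True-score variance = [23.6²·0.84 + 8.2²·0.60 + 24.5²·0.58] + 691.264 = 856.335 + 691.264 = 1547.6.
Reliability = 1547.6 / 1915.71 = 0.8078.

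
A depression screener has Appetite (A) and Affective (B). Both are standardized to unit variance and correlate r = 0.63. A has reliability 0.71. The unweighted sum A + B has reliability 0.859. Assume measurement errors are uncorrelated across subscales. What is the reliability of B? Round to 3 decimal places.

0.830

Var(A+B) = 2 + 2·0.63 = 3.260.
True-score variance = ρ_A + ρ_B + 2·0.63, so 0.859 = (0.71 + ρ_B + 1.26) / 3.260.
ρ_B = 0.859·3.260 − 0.71 − 1.26 = 0.830.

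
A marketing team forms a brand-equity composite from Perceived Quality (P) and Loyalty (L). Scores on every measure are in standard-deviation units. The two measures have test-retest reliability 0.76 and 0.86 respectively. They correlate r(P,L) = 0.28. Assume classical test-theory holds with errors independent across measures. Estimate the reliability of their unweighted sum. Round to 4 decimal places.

0.8516

Var(P+L) = 2 + 2·[0.28] = 2 + 0.56 = 2.56.
Because errors are independent across components, Cov(Tᵢ,Tⱼ) = Cov(Xᵢ,Xⱼ); the off-diagonal part of the true-score variance is the same as above.
True-score variance = [0.76 + 0.86] + 0.56 = 1.62 + 0.56 = 2.18.
Reliability = 2.18 / 2.56 = 0.8516.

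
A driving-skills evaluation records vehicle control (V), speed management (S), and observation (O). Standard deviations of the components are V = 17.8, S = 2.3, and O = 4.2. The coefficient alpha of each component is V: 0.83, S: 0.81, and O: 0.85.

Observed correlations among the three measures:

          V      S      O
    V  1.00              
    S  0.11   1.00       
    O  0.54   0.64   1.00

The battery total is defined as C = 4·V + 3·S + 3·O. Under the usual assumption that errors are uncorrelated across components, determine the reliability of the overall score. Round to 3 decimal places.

Var(C) = 4²·17.8² + 3²·2.3² + 3²·4.2² + 2·[12·17.8·2.3·0.11 + 12·17.8·4.2·0.54 + 9·2.3·4.2·0.64] = 5275.81 + 1188.25 = 6464.06.
Under uncorrelated errors the observed covariances equal the true-score covariances, so only the own-variance terms attenuate.
True-score variance = [4²·17.8²·0.83 + 3²·2.3²·0.81 + 3²·4.2²·0.85] + 1188.25 = 4381.15 + 1188.25 = 5569.4.
Reliability = 5569.4 / 6464.06 = 0.862.

0.862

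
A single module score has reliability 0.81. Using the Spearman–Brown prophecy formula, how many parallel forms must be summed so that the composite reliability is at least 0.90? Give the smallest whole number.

k ≥ ρ*(1−ρ₁)/(ρ₁(1−ρ*)) = 0.90·0.19 / (0.81·0.10) = 2.111.
Smallest integer k = 3.

3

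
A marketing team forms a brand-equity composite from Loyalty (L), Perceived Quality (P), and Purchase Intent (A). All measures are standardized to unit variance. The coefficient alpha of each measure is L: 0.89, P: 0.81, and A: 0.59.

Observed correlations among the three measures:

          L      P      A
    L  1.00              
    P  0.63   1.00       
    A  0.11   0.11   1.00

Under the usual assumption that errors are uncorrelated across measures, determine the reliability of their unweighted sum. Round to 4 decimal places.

0.8489

Var(L+P+A) = 3 + 2·[0.63 + 0.11 + 0.11] = 3 + 1.7 = 4.7.
Because errors are independent across components, Cov(Tᵢ,Tⱼ) = Cov(Xᵢ,Xⱼ); the off-diagonal part of the true-score variance is the same as above.
True-score variance = [0.89 + 0.81 + 0.59] + 1.7 = 2.29 + 1.7 = 3.99.
Reliability = 3.99 / 4.7 = 0.8489.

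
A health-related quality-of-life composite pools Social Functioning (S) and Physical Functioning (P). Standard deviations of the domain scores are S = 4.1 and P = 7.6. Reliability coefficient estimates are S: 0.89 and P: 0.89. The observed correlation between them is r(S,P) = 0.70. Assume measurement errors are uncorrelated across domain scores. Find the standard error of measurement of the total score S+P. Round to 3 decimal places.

Var(total) = 74.57 + 43.624 = 118.194.
True-score variance = 66.3673 + 43.624 = 109.991, so reliability = 0.9306.
Error variance = 118.194 − 109.991 = 8.2027; SEM = √8.2027 = 2.864.

2.864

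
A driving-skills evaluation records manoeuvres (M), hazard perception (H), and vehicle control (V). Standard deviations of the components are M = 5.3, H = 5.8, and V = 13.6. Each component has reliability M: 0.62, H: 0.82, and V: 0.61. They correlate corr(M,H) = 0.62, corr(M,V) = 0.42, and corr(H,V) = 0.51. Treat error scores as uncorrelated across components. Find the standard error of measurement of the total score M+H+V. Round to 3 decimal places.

9.427

Var(total) = 246.69 + 179.122 = 425.812.
True-score variance = 157.826 + 179.122 = 336.949, so reliability = 0.7913.
Error variance = 425.812 − 336.949 = 88.8638; SEM = √88.8638 = 9.427.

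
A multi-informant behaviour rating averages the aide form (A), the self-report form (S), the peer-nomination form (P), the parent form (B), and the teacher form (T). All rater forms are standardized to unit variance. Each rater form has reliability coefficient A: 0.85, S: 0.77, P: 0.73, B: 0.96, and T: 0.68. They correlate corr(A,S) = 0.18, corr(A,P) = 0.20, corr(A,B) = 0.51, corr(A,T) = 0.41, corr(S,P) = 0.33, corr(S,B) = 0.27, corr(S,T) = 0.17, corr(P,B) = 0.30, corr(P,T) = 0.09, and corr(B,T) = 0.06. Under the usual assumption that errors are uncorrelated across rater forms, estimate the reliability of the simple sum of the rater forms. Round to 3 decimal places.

0.899

Var(A+S+P+B+T) = 5 + 2·[0.18 + 0.20 + 0.51 + 0.41 + 0.33 + 0.27 + 0.17 + 0.30 + 0.09 + 0.06] = 5 + 5.04 = 10.04.
Under uncorrelated errors the observed covariances equal the true-score covariances, so only the own-variance terms attenuate.
True-score variance = [0.85 + 0.77 + 0.73 + 0.96 + 0.68] + 5.04 = 3.99 + 5.04 = 9.03.
Reliability = 9.03 / 10.04 = 0.899.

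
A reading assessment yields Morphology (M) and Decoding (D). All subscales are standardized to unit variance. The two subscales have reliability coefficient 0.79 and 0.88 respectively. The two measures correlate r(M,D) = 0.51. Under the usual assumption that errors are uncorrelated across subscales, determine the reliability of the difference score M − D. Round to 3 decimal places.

0.663

Var(M−D) = 1 + 1 − 2·0.51 = 2 − 1.02 = 0.98.
With uncorrelated errors the cross-covariances are all true-score covariance, so they carry over unchanged; only the diagonal terms shrink to ρᵢσᵢ².
True-score variance = [0.79 + 0.88] − 1.02 = 1.67 − 1.02 = 0.65.
Reliability = 0.65 / 0.98 = 0.663.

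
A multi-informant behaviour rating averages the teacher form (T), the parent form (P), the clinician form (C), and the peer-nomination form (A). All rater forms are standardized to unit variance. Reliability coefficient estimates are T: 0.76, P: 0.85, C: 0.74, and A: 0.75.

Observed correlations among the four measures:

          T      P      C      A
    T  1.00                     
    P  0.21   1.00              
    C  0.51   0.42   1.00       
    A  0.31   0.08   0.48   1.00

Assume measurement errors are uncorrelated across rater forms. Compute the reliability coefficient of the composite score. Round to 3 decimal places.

0.888

Var(T+P+C+A) = 4 + 2·[0.21 + 0.51 + 0.31 + 0.42 + 0.08 + 0.48] = 4 + 4.02 = 8.02.
Under uncorrelated errors the observed covariances equal the true-score covariances, so only the own-variance terms attenuate.
True-score variance = [0.76 + 0.85 + 0.74 + 0.75] + 4.02 = 3.1 + 4.02 = 7.12.
Reliability = 7.12 / 8.02 = 0.888.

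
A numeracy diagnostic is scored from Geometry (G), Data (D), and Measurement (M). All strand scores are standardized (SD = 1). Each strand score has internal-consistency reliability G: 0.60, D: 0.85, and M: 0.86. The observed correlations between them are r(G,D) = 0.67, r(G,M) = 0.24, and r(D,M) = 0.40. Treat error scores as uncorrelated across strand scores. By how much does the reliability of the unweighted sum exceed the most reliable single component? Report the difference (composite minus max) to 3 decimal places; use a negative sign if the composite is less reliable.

Var(sum) = 3 + 2.62 = 5.62; true-score variance = 2.31 + 2.62 = 4.93; composite reliability = 0.8772.
Max component reliability = 0.8600.
Difference = 0.8772 − 0.8600 = 0.017.

0.017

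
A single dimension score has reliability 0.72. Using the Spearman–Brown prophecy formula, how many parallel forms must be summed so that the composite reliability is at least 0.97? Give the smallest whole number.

k ≥ ρ*(1−ρ₁)/(ρ₁(1−ρ*)) = 0.97·0.28 / (0.72·0.03) = 12.574.
Smallest integer k = 13.

13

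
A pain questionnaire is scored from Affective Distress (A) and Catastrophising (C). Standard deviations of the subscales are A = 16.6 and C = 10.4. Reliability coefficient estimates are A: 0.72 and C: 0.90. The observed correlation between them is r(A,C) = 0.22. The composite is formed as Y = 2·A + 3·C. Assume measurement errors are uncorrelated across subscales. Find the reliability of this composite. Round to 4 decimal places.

0.8396

Var(Y) = 2²·16.6² + 3²·10.4² + 2·[6·16.6·10.4·0.22] = 2075.68 + 455.77 = 2531.45.
Because errors are independent across components, Cov(Tᵢ,Tⱼ) = Cov(Xᵢ,Xⱼ); the off-diagonal part of the true-score variance is the same as above.
True-score variance = [2²·16.6²·0.72 + 3²·10.4²·0.90] + 455.77 = 1669.71 + 455.77 = 2125.48.
Reliability = 2125.48 / 2531.45 = 0.8396.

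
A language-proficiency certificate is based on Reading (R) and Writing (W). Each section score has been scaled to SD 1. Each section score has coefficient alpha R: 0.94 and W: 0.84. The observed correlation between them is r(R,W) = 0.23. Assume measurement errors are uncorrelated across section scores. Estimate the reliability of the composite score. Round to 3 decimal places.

0.911

Var(R+W) = 2 + 2·[0.23] = 2 + 0.46 = 2.46.
Because errors are independent across components, Cov(Tᵢ,Tⱼ) = Cov(Xᵢ,Xⱼ); the off-diagonal part of the true-score variance is the same as above.
True-score variance = [0.94 + 0.84] + 0.46 = 1.78 + 0.46 = 2.24.
Reliability = 2.24 / 2.46 = 0.911.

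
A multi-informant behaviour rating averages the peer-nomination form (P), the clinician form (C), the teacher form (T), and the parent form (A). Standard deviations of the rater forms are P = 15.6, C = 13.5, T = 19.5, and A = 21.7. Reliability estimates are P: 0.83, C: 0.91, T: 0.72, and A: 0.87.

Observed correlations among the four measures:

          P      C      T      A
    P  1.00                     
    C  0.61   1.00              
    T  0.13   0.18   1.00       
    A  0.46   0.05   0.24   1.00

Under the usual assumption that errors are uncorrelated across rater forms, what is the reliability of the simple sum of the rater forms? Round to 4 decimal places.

Var(P+C+T+A) = 15.6² + 13.5² + 19.5² + 21.7² + 2·[15.6·13.5·0.61 + 15.6·19.5·0.13 + 15.6·21.7·0.46 + 13.5·19.5·0.18 + 13.5·21.7·0.05 + 19.5·21.7·0.24] = 1276.75 + 974.639 = 2251.39.
With uncorrelated errors the cross-covariances are all true-score covariance, so they carry over unchanged; only the diagonal terms shrink to ρᵢσᵢ².
True-score variance = [15.6²·0.83 + 13.5²·0.91 + 19.5²·0.72 + 21.7²·0.87] + 974.639 = 1051.29 + 974.639 = 2025.93.
Reliability = 2025.93 / 2251.39 = 0.8999.

0.8999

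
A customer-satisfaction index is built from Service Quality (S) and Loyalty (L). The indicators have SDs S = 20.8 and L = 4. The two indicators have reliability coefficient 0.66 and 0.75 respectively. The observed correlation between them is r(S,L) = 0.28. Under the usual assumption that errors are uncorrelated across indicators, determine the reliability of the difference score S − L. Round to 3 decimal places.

Var(S−L) = 20.8² + 4² − 2·20.8·4·0.28 = 448.64 − 46.592 = 402.048.
Because errors are independent across components, Cov(Tᵢ,Tⱼ) = Cov(Xᵢ,Xⱼ); the off-diagonal part of the true-score variance is the same as above.
True-score variance = [20.8²·0.66 + 4²·0.75] − 46.592 = 297.542 − 46.592 = 250.95.
Reliability = 250.95 / 402.048 = 0.624.

0.624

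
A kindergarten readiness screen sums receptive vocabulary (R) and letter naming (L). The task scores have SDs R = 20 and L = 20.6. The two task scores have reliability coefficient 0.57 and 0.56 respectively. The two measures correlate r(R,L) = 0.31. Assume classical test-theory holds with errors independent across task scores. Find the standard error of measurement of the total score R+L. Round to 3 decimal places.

Var(total) = 824.36 + 255.44 = 1079.8.
True-score variance = 465.642 + 255.44 = 721.082, so reliability = 0.6678.
Error variance = 1079.8 − 721.082 = 358.718; SEM = √358.718 = 18.940.

18.940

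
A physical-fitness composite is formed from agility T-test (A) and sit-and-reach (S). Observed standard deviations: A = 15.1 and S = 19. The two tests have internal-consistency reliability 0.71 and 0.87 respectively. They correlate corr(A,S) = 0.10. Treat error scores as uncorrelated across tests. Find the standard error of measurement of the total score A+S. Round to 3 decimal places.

10.633

Var(total) = 589.01 + 57.38 = 646.39.
True-score variance = 475.957 + 57.38 = 533.337, so reliability = 0.8251.
Error variance = 646.39 − 533.337 = 113.053; SEM = √113.053 = 10.633.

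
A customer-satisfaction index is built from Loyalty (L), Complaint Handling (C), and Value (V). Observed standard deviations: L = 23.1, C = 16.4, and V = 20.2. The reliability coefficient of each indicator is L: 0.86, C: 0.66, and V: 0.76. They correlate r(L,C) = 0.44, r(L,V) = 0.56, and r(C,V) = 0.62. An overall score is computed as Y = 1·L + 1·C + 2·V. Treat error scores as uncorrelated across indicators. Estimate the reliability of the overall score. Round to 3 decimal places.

0.880

Var(Y) = 23.1² + 16.4² + 2²·20.2² + 2·[23.1·16.4·0.44 + 2·23.1·20.2·0.56 + 2·16.4·20.2·0.62] = 2434.73 + 2200.18 = 4634.91.
Because errors are independent across components, Cov(Tᵢ,Tⱼ) = Cov(Xᵢ,Xⱼ); the off-diagonal part of the true-score variance is the same as above.
True-score variance = [23.1²·0.86 + 16.4²·0.66 + 2²·20.2²·0.76] + 2200.18 = 1876.86 + 2200.18 = 4077.04.
Reliability = 4077.04 / 4634.91 = 0.880.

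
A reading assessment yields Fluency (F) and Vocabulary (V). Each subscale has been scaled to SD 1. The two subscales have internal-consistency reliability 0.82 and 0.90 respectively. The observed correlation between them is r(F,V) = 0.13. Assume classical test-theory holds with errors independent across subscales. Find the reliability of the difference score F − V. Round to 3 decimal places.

0.839

Var(F−V) = 1 + 1 − 2·0.13 = 2 − 0.26 = 1.74.
Because errors are independent across components, Cov(Tᵢ,Tⱼ) = Cov(Xᵢ,Xⱼ); the off-diagonal part of the true-score variance is the same as above.
True-score variance = [0.82 + 0.90] − 0.26 = 1.72 − 0.26 = 1.46.
Reliability = 1.46 / 1.74 = 0.839.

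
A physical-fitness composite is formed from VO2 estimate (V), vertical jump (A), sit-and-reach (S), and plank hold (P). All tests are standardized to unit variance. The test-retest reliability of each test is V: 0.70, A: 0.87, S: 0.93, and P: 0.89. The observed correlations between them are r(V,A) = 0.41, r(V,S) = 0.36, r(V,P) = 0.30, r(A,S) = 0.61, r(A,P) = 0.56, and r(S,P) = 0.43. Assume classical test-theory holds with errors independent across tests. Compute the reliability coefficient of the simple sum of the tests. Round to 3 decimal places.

Var(V+A+S+P) = 4 + 2·[0.41 + 0.36 + 0.30 + 0.61 + 0.56 + 0.43] = 4 + 5.34 = 9.34.
Because errors are independent across components, Cov(Tᵢ,Tⱼ) = Cov(Xᵢ,Xⱼ); the off-diagonal part of the true-score variance is the same as above.
True-score variance = [0.70 + 0.87 + 0.93 + 0.89] + 5.34 = 3.39 + 5.34 = 8.73.
Reliability = 8.73 / 9.34 = 0.935.

0.935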